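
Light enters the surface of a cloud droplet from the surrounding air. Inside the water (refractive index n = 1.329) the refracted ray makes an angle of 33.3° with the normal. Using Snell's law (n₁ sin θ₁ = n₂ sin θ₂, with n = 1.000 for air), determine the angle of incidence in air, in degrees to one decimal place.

Snell: sin θ_i = n · sin θ_r = 1.329 × sin 33.3° = 1.329 × 0.5490 = 0.7297.
θ_i = arcsin(0.7297) = 46.86°.

46.9°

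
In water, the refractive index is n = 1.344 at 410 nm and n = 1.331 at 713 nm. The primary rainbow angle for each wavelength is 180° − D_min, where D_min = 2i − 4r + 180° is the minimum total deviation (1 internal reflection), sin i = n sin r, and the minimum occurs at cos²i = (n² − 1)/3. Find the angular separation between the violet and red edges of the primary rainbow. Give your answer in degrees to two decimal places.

At 410 nm (n = 1.344): cos²i = 0.26878 → i = 58.772°, r = 39.512°, D_min = 139.495°, rainbow angle = 40.505°.
At 713 nm (n = 1.331): cos²i = 0.25719 → i = 59.527°, r = 40.356°, D_min = 137.630°, rainbow angle = 42.370°.
Angular width = |40.505° − 42.370°| = 1.865°.

1.86°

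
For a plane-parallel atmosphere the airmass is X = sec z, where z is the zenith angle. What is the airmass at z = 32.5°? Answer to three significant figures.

1.19

X = sec z = 1/cos 32.5° = 1/0.8434 = 1.1857.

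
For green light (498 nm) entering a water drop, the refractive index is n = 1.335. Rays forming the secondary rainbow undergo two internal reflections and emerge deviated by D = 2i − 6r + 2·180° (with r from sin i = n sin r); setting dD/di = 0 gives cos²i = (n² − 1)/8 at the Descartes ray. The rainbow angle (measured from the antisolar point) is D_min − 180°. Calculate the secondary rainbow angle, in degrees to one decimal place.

cos²i = (1.78222 − 1)/8 = 0.09778; i = arccos(0.31269) = 71.778°.
sin r = sin 71.778°/1.335 = 0.71150; r = 45.357°.
D_min = 2·71.778° − 6·45.357° + 360° = 231.414°.
Rainbow angle = D_min − 180° = 51.414°.

51.4°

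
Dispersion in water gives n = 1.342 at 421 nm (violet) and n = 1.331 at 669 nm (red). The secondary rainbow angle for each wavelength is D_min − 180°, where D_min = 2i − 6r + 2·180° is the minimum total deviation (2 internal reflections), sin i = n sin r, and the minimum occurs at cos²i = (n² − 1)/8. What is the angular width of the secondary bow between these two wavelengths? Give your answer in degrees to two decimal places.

At 421 nm (n = 1.342): cos²i = 0.10012 → i = 71.554°, r = 44.981°, D_min = 233.222°, rainbow angle = 53.222°.
At 669 nm (n = 1.331): cos²i = 0.09645 → i = 71.907°, r = 45.575°, D_min = 230.365°, rainbow angle = 50.365°.
Angular width = |53.222° − 50.365°| = 2.857°.

2.86°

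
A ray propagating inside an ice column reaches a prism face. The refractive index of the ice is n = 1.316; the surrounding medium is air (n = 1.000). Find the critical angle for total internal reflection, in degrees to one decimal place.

49.5°

sin θ_c = n_air / n = 1.000 / 1.316 = 0.7599.
θ_c = arcsin(0.7599) = 49.45°.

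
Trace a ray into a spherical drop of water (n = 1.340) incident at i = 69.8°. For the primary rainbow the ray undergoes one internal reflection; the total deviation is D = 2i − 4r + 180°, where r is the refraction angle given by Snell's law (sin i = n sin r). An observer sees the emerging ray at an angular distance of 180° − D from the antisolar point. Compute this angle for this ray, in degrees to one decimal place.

38.2°

sin r = sin 69.8° / 1.340 = 0.9385/1.340 = 0.7004; r = 44.46°.
D = 2·69.8° − 4·44.46° + 180° = 139.60° − 177.83° + 180° = 141.77°.
Angle from antisolar point = 180° − D = 38.23°.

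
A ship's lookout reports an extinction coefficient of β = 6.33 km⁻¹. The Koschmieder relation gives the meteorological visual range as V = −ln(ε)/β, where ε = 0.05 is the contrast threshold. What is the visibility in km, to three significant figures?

V = −ln(0.05) / 6.33 = 2.996 / 6.33 = 0.4733 km.

0.473 km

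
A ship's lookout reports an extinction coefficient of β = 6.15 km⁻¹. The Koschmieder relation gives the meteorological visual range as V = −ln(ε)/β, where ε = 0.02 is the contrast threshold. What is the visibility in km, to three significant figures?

0.636 km

V = −ln(0.02) / 6.15 = 3.912 / 6.15 = 0.6361 km.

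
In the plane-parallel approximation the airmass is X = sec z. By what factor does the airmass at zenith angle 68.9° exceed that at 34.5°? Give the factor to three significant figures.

X(68.9°)/X(34.5°) = sec 68.9° / sec 34.5° = cos 34.5° / cos 68.9° = 0.8241/0.3600 = 2.2893.

2.29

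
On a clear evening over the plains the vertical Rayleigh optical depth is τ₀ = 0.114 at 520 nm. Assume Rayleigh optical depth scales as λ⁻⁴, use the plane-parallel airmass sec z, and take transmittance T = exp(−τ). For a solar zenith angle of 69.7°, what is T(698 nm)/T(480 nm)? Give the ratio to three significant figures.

1.42

Airmass: sec 69.7° = 2.8824.
τ(698 nm) = 0.114 × (520/698)⁴ × 2.8824 = 0.114 × 0.3080 × 2.8824 = 0.1012.
τ(480 nm) = 0.114 × (520/480)⁴ × 2.8824 = 0.114 × 1.3774 × 2.8824 = 0.4526.
T(698)/T(480) = exp(τ_B − τ_A) = exp(0.3514) = 1.4210.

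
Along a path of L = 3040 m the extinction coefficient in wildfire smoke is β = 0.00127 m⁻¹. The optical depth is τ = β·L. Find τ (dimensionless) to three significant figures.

3.86

τ = β·L = 0.00127 × 3040 = 3.8608.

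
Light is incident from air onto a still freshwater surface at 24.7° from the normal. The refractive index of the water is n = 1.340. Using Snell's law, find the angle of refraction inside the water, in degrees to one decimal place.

18.2°

Snell: sin θ_r = sin θ_i / n = sin 24.7° / 1.340 = 0.4179 / 1.340 = 0.3118.
θ_r = arcsin(0.3118) = 18.17°.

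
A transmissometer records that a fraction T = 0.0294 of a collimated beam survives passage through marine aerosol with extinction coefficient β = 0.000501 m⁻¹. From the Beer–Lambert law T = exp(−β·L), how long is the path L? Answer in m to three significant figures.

7040 m

Beer–Lambert: T = exp(−βL) ⇒ L = −ln(T)/β = −ln(0.0294)/0.000501 = 3.5268/0.000501 = 7039 m.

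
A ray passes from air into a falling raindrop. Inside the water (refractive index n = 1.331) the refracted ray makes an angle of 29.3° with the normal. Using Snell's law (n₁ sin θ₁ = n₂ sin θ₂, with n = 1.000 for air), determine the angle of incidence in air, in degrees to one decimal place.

Snell: sin θ_i = n · sin θ_r = 1.331 × sin 29.3° = 1.331 × 0.4894 = 0.6514.
θ_i = arcsin(0.6514) = 40.64°.

40.6°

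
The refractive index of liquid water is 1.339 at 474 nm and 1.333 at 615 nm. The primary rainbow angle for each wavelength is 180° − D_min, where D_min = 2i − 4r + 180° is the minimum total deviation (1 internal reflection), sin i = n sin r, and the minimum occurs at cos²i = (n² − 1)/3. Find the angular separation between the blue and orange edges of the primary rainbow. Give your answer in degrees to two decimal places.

At 474 nm (n = 1.339): cos²i = 0.26431 → i = 59.062°, r = 39.834°, D_min = 138.786°, rainbow angle = 41.214°.
At 615 nm (n = 1.333): cos²i = 0.25896 → i = 59.410°, r = 40.225°, D_min = 137.922°, rainbow angle = 42.078°.
Angular width = |41.214° − 42.078°| = 0.865°.

0.86°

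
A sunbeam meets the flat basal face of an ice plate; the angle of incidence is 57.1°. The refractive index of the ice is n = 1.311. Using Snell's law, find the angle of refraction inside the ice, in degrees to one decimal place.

Snell: sin θ_r = sin θ_i / n = sin 57.1° / 1.311 = 0.8396 / 1.311 = 0.6404.
θ_r = arcsin(0.6404) = 39.82°.

39.8°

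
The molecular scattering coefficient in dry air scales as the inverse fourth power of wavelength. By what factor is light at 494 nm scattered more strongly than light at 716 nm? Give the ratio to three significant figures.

Rayleigh scattering ∝ λ⁻⁴, so the ratio of coefficients is the inverse fourth power of the wavelength ratio.
σ(494)/σ(716) = (716/494)⁴ = (1.4494)⁴ = 4.413.

4.41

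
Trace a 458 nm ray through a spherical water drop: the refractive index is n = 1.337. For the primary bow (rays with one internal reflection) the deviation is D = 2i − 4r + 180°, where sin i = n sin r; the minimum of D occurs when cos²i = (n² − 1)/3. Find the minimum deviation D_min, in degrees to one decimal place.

138.5°

cos²i = (1.78757 − 1)/3 = 0.26252; i = arccos(0.51237) = 59.178°.
sin r = sin 59.178°/1.337 = 0.64231; r = 39.964°.
D_min = 2·59.178° − 4·39.964° + 180° = 138.500°.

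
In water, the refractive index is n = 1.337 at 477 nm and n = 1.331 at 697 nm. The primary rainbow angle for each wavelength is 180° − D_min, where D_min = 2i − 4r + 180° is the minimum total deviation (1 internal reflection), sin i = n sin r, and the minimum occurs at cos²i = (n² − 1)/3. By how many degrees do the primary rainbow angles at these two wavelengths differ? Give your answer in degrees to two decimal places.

At 477 nm (n = 1.337): cos²i = 0.26252 → i = 59.178°, r = 39.964°, D_min = 138.500°, rainbow angle = 41.500°.
At 697 nm (n = 1.331): cos²i = 0.25719 → i = 59.527°, r = 40.356°, D_min = 137.630°, rainbow angle = 42.370°.
Angular width = |41.500° − 42.370°| = 0.870°.

0.87°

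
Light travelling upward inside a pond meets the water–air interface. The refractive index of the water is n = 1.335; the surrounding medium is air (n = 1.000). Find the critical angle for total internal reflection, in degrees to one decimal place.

sin θ_c = n_air / n = 1.000 / 1.335 = 0.7491.
θ_c = arcsin(0.7491) = 48.51°.

48.5°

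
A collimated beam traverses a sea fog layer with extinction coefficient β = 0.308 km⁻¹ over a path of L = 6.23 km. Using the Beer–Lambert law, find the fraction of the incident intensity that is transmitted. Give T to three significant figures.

0.147

τ = β·L = 0.308 × 6.23 = 1.9188.
T = exp(−1.9188) = 0.1468.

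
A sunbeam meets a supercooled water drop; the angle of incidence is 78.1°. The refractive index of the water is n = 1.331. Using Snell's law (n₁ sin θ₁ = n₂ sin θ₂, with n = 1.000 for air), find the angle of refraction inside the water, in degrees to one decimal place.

Snell: sin θ_r = sin θ_i / n = sin 78.1° / 1.331 = 0.9785 / 1.331 = 0.7352.
θ_r = arcsin(0.7352) = 47.32°.

47.3°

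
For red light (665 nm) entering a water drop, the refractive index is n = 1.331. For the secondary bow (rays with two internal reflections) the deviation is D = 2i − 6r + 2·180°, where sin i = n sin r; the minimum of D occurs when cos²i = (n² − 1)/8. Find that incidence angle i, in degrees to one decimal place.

cos²i = (1.331² − 1)/8 = (1.77156 − 1)/8 = 0.09645.
cos i = 0.31056, so i = 71.907°.

71.9°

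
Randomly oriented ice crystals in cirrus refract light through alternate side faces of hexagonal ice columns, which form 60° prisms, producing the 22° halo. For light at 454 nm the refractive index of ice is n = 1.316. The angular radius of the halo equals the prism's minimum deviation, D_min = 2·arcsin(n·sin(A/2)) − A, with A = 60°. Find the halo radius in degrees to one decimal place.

22.3°

n·sin(A/2) = 1.316 × sin 30° = 1.316 × 0.5000 = 0.6580.
D_min = 2·arcsin(0.6580) − 60° = 2 × 41.148° − 60° = 22.295°.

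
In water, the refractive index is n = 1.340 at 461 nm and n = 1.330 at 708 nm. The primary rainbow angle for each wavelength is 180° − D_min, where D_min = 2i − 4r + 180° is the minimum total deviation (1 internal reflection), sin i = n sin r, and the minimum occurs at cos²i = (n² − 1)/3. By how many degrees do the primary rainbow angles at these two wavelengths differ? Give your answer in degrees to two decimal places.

At 461 nm (n = 1.340): cos²i = 0.26520 → i = 59.004°, r = 39.770°, D_min = 138.929°, rainbow angle = 41.071°.
At 708 nm (n = 1.330): cos²i = 0.25630 → i = 59.585°, r = 40.422°, D_min = 137.484°, rainbow angle = 42.516°.
Angular width = |41.071° − 42.516°| = 1.445°.

1.45°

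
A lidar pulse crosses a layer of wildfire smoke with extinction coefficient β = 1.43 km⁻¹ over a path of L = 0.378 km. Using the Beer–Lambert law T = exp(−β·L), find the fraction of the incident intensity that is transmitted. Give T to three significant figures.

0.582

τ = β·L = 1.43 × 0.378 = 0.5405.
T = exp(−0.5405) = 0.5824.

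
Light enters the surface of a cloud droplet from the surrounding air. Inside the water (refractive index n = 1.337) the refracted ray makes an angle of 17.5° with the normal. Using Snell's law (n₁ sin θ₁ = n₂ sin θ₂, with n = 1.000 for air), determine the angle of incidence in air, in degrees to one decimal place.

23.7°

Snell: sin θ_i = n · sin θ_r = 1.337 × sin 17.5° = 1.337 × 0.3007 = 0.4020.
θ_i = arcsin(0.4020) = 23.71°.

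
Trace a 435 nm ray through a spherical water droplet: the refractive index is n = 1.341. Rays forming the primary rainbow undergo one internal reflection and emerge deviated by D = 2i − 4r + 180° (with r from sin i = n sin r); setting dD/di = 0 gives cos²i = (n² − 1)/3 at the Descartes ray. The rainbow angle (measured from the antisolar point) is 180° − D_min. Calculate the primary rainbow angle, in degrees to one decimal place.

40.9°

cos²i = (1.79828 − 1)/3 = 0.26609; i = arccos(0.51584) = 58.946°.
sin r = sin 58.946°/1.341 = 0.63884; r = 39.705°.
D_min = 2·58.946° − 4·39.705° + 180° = 139.071°.
Rainbow angle = 180° − D_min = 40.929°.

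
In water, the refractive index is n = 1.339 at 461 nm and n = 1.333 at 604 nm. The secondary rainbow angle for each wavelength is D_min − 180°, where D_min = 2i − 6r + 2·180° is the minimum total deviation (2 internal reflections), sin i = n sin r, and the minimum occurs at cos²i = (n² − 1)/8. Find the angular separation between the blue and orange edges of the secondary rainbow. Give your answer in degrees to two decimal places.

1.56°

At 461 nm (n = 1.339): cos²i = 0.09912 → i = 71.650°, r = 45.141°, D_min = 232.451°, rainbow angle = 52.451°.
At 604 nm (n = 1.333): cos²i = 0.09711 → i = 71.843°, r = 45.466°, D_min = 230.891°, rainbow angle = 50.891°.
Angular width = |52.451° − 50.891°| = 1.560°.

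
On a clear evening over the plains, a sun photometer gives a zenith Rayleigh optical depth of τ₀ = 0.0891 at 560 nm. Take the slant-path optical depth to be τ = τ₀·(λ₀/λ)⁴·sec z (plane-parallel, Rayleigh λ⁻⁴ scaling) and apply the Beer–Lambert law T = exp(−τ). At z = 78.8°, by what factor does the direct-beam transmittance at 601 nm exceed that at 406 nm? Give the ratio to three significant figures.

3.72

Airmass: sec 78.8° = 5.1484.
τ(601 nm) = 0.0891 × (560/601)⁴ × 5.1484 = 0.0891 × 0.7538 × 5.1484 = 0.3458.
τ(406 nm) = 0.0891 × (560/406)⁴ × 5.1484 = 0.0891 × 3.6195 × 5.1484 = 1.6603.
T(601)/T(406) = exp(τ_B − τ_A) = exp(1.3146) = 3.7231.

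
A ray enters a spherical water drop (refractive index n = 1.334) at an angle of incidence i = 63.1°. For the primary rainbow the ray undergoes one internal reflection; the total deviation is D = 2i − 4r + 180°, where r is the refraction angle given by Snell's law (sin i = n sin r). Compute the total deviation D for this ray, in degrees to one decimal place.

sin r = sin 63.1° / 1.334 = 0.8918/1.334 = 0.6685; r = 41.95°.
D = 2·63.1° − 4·41.95° + 180° = 126.20° − 167.81° + 180° = 138.39°.

138.4°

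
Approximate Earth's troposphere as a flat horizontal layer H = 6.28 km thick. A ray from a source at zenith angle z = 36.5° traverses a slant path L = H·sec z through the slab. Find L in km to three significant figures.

sec z = 1/cos 36.5° = 1.2440.
L = 6.28 × 1.2440 = 7.812 km.

7.81 km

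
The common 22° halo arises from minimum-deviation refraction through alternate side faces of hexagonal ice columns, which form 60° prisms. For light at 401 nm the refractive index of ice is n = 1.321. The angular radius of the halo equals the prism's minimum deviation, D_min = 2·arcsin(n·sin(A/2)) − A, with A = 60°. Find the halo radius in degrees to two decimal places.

22.68°

n·sin(A/2) = 1.321 × sin 30° = 1.321 × 0.5000 = 0.6605.
D_min = 2·arcsin(0.6605) − 60° = 2 × 41.338° − 60° = 22.676°.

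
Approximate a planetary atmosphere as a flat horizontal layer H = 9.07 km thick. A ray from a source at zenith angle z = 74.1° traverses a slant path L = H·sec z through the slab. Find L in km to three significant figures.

sec z = 1/cos 74.1° = 3.6502.
L = 9.07 × 3.6502 = 33.107 km.

33.1 km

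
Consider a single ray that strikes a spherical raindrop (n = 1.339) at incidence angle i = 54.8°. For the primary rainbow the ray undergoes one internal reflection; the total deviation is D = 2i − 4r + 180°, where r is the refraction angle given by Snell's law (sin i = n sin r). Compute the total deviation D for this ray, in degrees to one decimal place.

139.2°

sin r = sin 54.8° / 1.339 = 0.8171/1.339 = 0.6103; r = 37.61°.
D = 2·54.8° − 4·37.61° + 180° = 109.60° − 150.43° + 180° = 139.17°.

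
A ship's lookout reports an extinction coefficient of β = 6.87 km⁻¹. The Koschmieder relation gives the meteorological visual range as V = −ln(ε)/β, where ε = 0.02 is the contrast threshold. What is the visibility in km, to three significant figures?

V = −ln(0.02) / 6.87 = 3.912 / 6.87 = 0.5694 km.

0.569 km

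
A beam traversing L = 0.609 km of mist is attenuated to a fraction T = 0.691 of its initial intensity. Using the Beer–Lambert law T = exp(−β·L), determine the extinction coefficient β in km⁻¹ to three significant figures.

0.607 km⁻¹

Beer–Lambert: T = exp(−βL) ⇒ β = −ln(T)/L = −ln(0.691)/0.609 = 0.3696/0.609 = 0.6069 km⁻¹.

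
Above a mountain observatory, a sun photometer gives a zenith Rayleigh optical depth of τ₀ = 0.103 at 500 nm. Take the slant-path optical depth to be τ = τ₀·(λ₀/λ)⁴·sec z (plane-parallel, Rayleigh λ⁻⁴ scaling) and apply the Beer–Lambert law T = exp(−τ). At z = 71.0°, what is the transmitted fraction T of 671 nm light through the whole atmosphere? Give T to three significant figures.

sec 71.0° = 3.0716.
τ = 0.103 × (500/671)⁴ × 3.0716 = 0.103 × 0.3083 × 3.0716 = 0.0975.
T = exp(−0.0975) = 0.9071.

0.907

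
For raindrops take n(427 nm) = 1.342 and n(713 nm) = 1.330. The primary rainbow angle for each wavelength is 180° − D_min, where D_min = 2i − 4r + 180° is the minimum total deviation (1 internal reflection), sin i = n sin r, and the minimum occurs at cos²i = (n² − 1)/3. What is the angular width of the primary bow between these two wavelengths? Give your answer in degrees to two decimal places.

At 427 nm (n = 1.342): cos²i = 0.26699 → i = 58.888°, r = 39.641°, D_min = 139.213°, rainbow angle = 40.787°.
At 713 nm (n = 1.330): cos²i = 0.25630 → i = 59.585°, r = 40.422°, D_min = 137.484°, rainbow angle = 42.516°.
Angular width = |40.787° − 42.516°| = 1.729°.

1.73°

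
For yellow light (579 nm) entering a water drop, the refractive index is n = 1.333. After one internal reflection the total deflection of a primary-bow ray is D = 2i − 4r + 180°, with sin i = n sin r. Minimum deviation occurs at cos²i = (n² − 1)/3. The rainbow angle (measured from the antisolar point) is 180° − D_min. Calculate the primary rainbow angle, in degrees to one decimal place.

42.1°

cos²i = (1.77689 − 1)/3 = 0.25896; i = arccos(0.50888) = 59.410°.
sin r = sin 59.410°/1.333 = 0.64579; r = 40.225°.
D_min = 2·59.410° − 4·40.225° + 180° = 137.922°.
Rainbow angle = 180° − D_min = 42.078°.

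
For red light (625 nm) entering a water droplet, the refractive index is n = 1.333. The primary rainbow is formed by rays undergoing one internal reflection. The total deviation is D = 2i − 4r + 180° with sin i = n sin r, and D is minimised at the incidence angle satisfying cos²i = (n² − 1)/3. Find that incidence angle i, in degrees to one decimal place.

cos²i = (1.333² − 1)/3 = (1.77689 − 1)/3 = 0.25896.
cos i = 0.50888, so i = 59.410°.

59.4°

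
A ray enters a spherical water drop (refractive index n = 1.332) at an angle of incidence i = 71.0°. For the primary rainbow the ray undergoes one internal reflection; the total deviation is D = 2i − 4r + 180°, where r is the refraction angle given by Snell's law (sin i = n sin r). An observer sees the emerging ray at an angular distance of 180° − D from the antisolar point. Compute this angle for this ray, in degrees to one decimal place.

38.9°

sin r = sin 71.0° / 1.332 = 0.9455/1.332 = 0.7098; r = 45.22°.
D = 2·71.0° − 4·45.22° + 180° = 142.00° − 180.89° + 180° = 141.11°.
Angle from antisolar point = 180° − D = 38.89°.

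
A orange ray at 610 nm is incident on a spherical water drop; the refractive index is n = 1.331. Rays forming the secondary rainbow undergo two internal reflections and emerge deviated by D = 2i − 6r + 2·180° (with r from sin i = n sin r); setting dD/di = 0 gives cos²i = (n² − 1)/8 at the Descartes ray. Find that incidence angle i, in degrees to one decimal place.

71.9°

cos²i = (1.331² − 1)/8 = (1.77156 − 1)/8 = 0.09645.
cos i = 0.31056, so i = 71.907°.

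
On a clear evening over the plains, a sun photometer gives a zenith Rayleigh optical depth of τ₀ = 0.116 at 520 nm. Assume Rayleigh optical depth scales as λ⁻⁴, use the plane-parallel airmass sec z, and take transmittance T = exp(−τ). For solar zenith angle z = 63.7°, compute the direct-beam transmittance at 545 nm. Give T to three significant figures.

sec 63.7° = 2.2570.
τ = 0.116 × (520/545)⁴ × 2.2570 = 0.116 × 0.8288 × 2.2570 = 0.2170.
T = exp(−0.2170) = 0.8049.

0.805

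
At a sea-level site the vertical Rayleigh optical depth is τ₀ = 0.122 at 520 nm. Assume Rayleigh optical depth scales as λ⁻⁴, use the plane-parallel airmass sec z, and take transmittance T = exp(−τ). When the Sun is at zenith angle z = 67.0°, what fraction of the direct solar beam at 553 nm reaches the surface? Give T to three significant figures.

0.783

sec 67.0° = 2.5593.
τ = 0.122 × (520/553)⁴ × 2.5593 = 0.122 × 0.7818 × 2.5593 = 0.2441.
T = exp(−0.2441) = 0.7834.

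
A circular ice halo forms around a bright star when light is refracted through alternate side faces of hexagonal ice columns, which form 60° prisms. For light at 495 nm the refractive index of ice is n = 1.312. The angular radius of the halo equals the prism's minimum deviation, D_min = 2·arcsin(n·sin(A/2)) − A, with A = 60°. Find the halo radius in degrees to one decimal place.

22.0°

n·sin(A/2) = 1.312 × sin 30° = 1.312 × 0.5000 = 0.6560.
D_min = 2·arcsin(0.6560) − 60° = 2 × 40.996° − 60° = 21.991°.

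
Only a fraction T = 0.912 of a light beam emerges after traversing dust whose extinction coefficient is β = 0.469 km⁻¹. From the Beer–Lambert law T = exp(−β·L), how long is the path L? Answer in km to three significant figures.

Beer–Lambert: T = exp(−βL) ⇒ L = −ln(T)/β = −ln(0.912)/0.469 = 0.0921/0.469 = 0.1964 km.

0.196 km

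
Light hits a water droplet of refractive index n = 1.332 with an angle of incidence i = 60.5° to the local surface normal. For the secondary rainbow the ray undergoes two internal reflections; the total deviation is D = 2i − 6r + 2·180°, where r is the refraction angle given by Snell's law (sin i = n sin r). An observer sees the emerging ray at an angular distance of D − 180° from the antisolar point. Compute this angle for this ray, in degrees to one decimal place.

56.2°

sin r = sin 60.5° / 1.332 = 0.8704/1.332 = 0.6534; r = 40.80°.
D = 2·60.5° − 6·40.80° + 2·180° = 121.00° − 244.80° + 360° = 236.20°.
Angle from antisolar point = D − 180° = 56.20°.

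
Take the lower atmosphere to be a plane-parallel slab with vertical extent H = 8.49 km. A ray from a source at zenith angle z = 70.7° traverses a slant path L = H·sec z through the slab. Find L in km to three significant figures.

sec z = 1/cos 70.7° = 3.0256.
L = 8.49 × 3.0256 = 25.687 km.

25.7 km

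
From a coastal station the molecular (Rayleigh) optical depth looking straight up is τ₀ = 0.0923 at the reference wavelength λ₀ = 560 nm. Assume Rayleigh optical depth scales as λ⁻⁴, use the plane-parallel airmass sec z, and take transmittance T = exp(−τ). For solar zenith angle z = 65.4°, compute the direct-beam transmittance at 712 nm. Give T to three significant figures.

0.919

sec 65.4° = 2.4022.
τ = 0.0923 × (560/712)⁴ × 2.4022 = 0.0923 × 0.3827 × 2.4022 = 0.0848.
T = exp(−0.0848) = 0.9187.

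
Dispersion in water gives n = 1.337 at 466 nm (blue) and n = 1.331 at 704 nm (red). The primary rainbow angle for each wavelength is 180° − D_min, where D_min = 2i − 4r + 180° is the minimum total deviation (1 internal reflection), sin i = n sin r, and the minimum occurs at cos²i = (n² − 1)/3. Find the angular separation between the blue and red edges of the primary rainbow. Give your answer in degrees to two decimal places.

At 466 nm (n = 1.337): cos²i = 0.26252 → i = 59.178°, r = 39.964°, D_min = 138.500°, rainbow angle = 41.500°.
At 704 nm (n = 1.331): cos²i = 0.25719 → i = 59.527°, r = 40.356°, D_min = 137.630°, rainbow angle = 42.370°.
Angular width = |41.500° − 42.370°| = 0.870°.

0.87°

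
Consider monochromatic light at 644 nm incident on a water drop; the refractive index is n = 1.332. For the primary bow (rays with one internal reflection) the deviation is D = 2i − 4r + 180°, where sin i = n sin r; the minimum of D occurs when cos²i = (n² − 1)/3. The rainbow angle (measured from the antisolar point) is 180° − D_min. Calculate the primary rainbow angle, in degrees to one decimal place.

cos²i = (1.77422 − 1)/3 = 0.25807; i = arccos(0.50801) = 59.469°.
sin r = sin 59.469°/1.332 = 0.64666; r = 40.290°.
D_min = 2·59.469° − 4·40.290° + 180° = 137.776°.
Rainbow angle = 180° − D_min = 42.224°.

42.2°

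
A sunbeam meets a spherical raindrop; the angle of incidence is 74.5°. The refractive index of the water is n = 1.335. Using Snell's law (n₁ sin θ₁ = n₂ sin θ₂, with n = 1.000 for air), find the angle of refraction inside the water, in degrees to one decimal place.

Snell: sin θ_r = sin θ_i / n = sin 74.5° / 1.335 = 0.9636 / 1.335 = 0.7218.
θ_r = arcsin(0.7218) = 46.20°.

46.2°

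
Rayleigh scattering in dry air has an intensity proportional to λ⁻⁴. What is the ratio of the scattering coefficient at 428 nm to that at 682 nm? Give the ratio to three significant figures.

6.45

Rayleigh scattering ∝ λ⁻⁴, so the ratio of coefficients is the inverse fourth power of the wavelength ratio.
σ(428)/σ(682) = (682/428)⁴ = (1.5935)⁴ = 6.447.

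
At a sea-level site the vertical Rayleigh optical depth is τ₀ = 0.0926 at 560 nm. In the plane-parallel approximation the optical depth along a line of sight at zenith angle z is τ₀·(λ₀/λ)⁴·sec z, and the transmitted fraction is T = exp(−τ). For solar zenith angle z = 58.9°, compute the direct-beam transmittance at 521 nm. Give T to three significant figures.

0.787

sec 58.9° = 1.9360.
τ = 0.0926 × (560/521)⁴ × 1.9360 = 0.0926 × 1.3348 × 1.9360 = 0.2393.
T = exp(−0.2393) = 0.7872.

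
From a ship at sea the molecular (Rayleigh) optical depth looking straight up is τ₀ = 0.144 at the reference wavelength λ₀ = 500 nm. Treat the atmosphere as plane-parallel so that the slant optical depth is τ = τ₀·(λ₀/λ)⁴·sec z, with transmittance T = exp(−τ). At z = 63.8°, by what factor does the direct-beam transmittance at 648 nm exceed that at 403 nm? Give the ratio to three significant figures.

1.93

Airmass: sec 63.8° = 2.2650.
τ(648 nm) = 0.144 × (500/648)⁴ × 2.2650 = 0.144 × 0.3545 × 2.2650 = 0.1156.
τ(403 nm) = 0.144 × (500/403)⁴ × 2.2650 = 0.144 × 2.3695 × 2.2650 = 0.7728.
T(648)/T(403) = exp(τ_B − τ_A) = exp(0.6572) = 1.9294.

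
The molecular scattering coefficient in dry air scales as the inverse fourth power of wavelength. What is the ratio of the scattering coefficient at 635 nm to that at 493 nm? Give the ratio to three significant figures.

Rayleigh scattering ∝ λ⁻⁴, so the ratio of coefficients is the inverse fourth power of the wavelength ratio.
σ(635)/σ(493) = (493/635)⁴ = (0.7764)⁴ = 0.3633.

0.363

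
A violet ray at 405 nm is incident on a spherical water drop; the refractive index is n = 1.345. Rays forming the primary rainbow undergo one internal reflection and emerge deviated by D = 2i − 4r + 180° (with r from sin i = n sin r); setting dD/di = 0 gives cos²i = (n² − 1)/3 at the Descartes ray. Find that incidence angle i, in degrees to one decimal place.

cos²i = (1.345² − 1)/3 = (1.80902 − 1)/3 = 0.26967.
cos i = 0.51930, so i = 58.715°.

58.7°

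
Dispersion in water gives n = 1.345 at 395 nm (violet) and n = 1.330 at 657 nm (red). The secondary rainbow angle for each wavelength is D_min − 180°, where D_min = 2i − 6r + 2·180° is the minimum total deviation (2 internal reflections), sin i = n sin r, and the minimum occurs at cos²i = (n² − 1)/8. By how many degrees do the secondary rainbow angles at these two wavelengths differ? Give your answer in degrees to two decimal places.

At 395 nm (n = 1.345): cos²i = 0.10113 → i = 71.458°, r = 44.821°, D_min = 233.987°, rainbow angle = 53.987°.
At 657 nm (n = 1.330): cos²i = 0.09611 → i = 71.940°, r = 45.630°, D_min = 230.101°, rainbow angle = 50.101°.
Angular width = |53.987° − 50.101°| = 3.886°.

3.89°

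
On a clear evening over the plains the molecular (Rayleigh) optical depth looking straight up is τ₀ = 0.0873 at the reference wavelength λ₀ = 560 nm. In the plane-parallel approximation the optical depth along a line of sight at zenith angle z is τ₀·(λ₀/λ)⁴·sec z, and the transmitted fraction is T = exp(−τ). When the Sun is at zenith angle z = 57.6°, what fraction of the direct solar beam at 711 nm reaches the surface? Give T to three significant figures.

sec 57.6° = 1.8663.
τ = 0.0873 × (560/711)⁴ × 1.8663 = 0.0873 × 0.3848 × 1.8663 = 0.0627.
T = exp(−0.0627) = 0.9392.

0.939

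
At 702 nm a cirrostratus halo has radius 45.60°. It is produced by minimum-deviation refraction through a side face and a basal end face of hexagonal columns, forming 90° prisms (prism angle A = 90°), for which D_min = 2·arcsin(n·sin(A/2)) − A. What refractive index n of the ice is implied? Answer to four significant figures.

Rearranging: n = sin((D_min + A)/2) / sin(A/2).
(D_min + A)/2 = (45.60° + 90°)/2 = 67.800°.
n = sin 67.800° / sin 45° = 0.9259 / 0.7071 = 1.3094.

1.309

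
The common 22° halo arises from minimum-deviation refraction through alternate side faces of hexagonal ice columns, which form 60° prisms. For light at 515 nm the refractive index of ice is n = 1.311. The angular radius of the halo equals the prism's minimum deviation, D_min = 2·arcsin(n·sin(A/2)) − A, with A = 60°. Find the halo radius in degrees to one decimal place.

n·sin(A/2) = 1.311 × sin 30° = 1.311 × 0.5000 = 0.6555.
D_min = 2·arcsin(0.6555) − 60° = 2 × 40.958° − 60° = 21.915°.

21.9°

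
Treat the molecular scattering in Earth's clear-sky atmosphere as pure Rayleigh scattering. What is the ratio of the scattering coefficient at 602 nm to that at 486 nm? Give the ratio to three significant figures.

Rayleigh scattering ∝ λ⁻⁴, so the ratio of coefficients is the inverse fourth power of the wavelength ratio.
σ(602)/σ(486) = (486/602)⁴ = (0.8073)⁴ = 0.4248.

0.425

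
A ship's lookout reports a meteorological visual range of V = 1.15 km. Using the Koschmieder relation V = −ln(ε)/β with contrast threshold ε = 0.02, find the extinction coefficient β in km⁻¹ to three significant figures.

β = −ln(0.02) / V = 3.912 / 1.15 = 3.4018 km⁻¹.

3.40 km⁻¹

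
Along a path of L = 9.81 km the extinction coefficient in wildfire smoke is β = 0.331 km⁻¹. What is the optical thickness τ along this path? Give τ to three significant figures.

3.25

τ = β·L = 0.331 × 9.81 = 3.2471.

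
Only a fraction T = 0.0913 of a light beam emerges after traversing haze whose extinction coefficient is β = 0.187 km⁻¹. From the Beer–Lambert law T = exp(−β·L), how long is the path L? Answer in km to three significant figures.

Beer–Lambert: T = exp(−βL) ⇒ L = −ln(T)/β = −ln(0.0913)/0.187 = 2.3936/0.187 = 12.8 km.

12.8 km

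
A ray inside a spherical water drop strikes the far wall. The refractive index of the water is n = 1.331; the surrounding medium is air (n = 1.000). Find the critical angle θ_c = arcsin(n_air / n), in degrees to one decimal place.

48.7°

sin θ_c = n_air / n = 1.000 / 1.331 = 0.7513.
θ_c = arcsin(0.7513) = 48.70°.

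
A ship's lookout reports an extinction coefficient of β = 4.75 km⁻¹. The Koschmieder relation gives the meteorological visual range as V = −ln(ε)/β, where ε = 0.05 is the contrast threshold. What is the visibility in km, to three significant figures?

V = −ln(0.05) / 4.75 = 2.996 / 4.75 = 0.6307 km.

0.631 km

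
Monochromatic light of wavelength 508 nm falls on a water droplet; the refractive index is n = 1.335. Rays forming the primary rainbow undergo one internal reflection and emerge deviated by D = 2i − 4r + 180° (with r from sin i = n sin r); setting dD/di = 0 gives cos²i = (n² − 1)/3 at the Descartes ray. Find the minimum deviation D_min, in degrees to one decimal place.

138.2°

cos²i = (1.78222 − 1)/3 = 0.26074; i = arccos(0.51063) = 59.294°.
sin r = sin 59.294°/1.335 = 0.64405; r = 40.094°.
D_min = 2·59.294° − 4·40.094° + 180° = 138.212°.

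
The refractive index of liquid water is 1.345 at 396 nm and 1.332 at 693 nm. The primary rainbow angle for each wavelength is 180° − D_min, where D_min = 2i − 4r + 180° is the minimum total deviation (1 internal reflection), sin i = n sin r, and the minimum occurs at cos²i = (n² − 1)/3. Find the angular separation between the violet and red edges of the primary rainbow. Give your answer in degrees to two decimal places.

At 396 nm (n = 1.345): cos²i = 0.26967 → i = 58.715°, r = 39.448°, D_min = 139.635°, rainbow angle = 40.365°.
At 693 nm (n = 1.332): cos²i = 0.25807 → i = 59.469°, r = 40.290°, D_min = 137.776°, rainbow angle = 42.224°.
Angular width = |40.365° − 42.224°| = 1.859°.

1.86°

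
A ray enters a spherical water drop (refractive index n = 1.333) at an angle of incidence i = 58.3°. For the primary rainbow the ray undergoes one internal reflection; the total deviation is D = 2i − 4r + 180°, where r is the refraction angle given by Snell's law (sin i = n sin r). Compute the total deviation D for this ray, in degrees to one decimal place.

sin r = sin 58.3° / 1.333 = 0.8508/1.333 = 0.6383; r = 39.66°.
D = 2·58.3° − 4·39.66° + 180° = 116.60° − 158.65° + 180° = 137.95°.

137.9°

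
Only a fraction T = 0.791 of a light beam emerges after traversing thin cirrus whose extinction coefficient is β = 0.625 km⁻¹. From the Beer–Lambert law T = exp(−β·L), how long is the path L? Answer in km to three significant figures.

0.375 km

Beer–Lambert: T = exp(−βL) ⇒ L = −ln(T)/β = −ln(0.791)/0.625 = 0.2345/0.625 = 0.3751 km.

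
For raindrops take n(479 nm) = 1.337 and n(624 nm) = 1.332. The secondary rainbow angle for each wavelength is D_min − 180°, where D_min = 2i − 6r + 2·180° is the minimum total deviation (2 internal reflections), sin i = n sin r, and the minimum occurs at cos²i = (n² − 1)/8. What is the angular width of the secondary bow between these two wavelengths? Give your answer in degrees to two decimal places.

At 479 nm (n = 1.337): cos²i = 0.09845 → i = 71.714°, r = 45.249°, D_min = 231.934°, rainbow angle = 51.934°.
At 624 nm (n = 1.332): cos²i = 0.09678 → i = 71.875°, r = 45.520°, D_min = 230.628°, rainbow angle = 50.628°.
Angular width = |51.934° − 50.628°| = 1.305°.

1.31°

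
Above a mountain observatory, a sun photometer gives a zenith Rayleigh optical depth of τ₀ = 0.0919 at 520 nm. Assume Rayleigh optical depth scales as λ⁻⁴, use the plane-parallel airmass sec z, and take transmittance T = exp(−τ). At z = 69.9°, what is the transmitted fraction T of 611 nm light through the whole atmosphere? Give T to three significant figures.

sec 69.9° = 2.9099.
τ = 0.0919 × (520/611)⁴ × 2.9099 = 0.0919 × 0.5246 × 2.9099 = 0.1403.
T = exp(−0.1403) = 0.8691.

0.869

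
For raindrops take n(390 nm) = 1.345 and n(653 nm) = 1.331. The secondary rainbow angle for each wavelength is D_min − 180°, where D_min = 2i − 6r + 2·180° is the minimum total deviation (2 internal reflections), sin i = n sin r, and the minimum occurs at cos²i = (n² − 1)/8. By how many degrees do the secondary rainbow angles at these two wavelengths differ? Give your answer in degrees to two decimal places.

At 390 nm (n = 1.345): cos²i = 0.10113 → i = 71.458°, r = 44.821°, D_min = 233.987°, rainbow angle = 53.987°.
At 653 nm (n = 1.331): cos²i = 0.09645 → i = 71.907°, r = 45.575°, D_min = 230.365°, rainbow angle = 50.365°.
Angular width = |53.987° − 50.365°| = 3.622°.

3.62°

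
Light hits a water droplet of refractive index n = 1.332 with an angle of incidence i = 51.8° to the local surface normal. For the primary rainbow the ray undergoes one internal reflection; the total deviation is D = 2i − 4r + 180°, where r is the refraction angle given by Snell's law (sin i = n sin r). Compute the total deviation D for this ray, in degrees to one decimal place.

139.0°

sin r = sin 51.8° / 1.332 = 0.7859/1.332 = 0.5900; r = 36.16°.
D = 2·51.8° − 4·36.16° + 180° = 103.60° − 144.62° + 180° = 138.98°.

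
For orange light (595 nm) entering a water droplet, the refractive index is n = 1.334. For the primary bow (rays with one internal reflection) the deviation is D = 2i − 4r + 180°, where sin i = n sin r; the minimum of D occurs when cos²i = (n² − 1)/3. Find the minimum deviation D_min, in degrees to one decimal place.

138.1°

cos²i = (1.77956 − 1)/3 = 0.25985; i = arccos(0.50976) = 59.352°.
sin r = sin 59.352°/1.334 = 0.64492; r = 40.159°.
D_min = 2·59.352° − 4·40.159° + 180° = 138.067°.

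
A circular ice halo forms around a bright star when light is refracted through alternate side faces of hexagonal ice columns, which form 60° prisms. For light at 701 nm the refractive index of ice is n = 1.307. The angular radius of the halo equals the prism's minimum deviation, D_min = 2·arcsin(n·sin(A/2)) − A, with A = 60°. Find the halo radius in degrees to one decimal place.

n·sin(A/2) = 1.307 × sin 30° = 1.307 × 0.5000 = 0.6535.
D_min = 2·arcsin(0.6535) − 60° = 2 × 40.806° − 60° = 21.612°.

21.6°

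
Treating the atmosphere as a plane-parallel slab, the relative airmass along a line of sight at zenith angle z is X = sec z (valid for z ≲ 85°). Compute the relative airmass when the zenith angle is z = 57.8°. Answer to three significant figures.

1.88

X = sec z = 1/cos 57.8° = 1/0.5329 = 1.8766.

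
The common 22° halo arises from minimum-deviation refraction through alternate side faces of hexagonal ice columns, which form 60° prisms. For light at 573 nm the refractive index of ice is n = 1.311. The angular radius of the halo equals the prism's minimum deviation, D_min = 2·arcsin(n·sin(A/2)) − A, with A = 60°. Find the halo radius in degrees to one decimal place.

n·sin(A/2) = 1.311 × sin 30° = 1.311 × 0.5000 = 0.6555.
D_min = 2·arcsin(0.6555) − 60° = 2 × 40.958° − 60° = 21.915°.

21.9°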